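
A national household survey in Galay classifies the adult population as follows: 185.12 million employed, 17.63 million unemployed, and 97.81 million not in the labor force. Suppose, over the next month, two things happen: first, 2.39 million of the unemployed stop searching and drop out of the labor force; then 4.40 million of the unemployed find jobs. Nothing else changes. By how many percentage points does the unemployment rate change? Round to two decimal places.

Initially, labor force = 185.12 + 17.63 = 202.75 million, so u = 17.63/202.75 = 8.70%.
After the first change, unemployed and labor force both fall by 2.39 → E = 185.12, U = 15.24, labor force = 200.36 million.
After the second change, unemployed falls and employed rises by 4.40; labor force unchanged → E = 189.52, U = 10.84, labor force = 200.36 million.
New unemployment rate = 10.84 / 200.36 = 5.41%.
Change = 5.41% − 8.70% = −3.29 percentage points.

The unemployment rate changes by −3.29 percentage points.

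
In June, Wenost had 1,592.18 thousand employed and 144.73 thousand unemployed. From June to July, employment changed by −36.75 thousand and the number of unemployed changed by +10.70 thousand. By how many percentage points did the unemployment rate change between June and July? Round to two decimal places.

June: labor force = 1,592.18 + 144.73 = 1,736.91; u = 144.73/1,736.91 = 8.33%.
July: labor force = 1,555.43 + 155.43 = 1,710.86; u = 155.43/1,710.86 = 9.08%.
Change = 9.08% − 8.33% = +0.75 pp.

The unemployment rate changed by +0.75 percentage points.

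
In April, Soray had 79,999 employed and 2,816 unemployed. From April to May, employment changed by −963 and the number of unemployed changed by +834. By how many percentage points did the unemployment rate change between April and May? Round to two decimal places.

April: labor force = 79,999 + 2,816 = 82,815; u = 2,816/82,815 = 3.40%.
May: labor force = 79,036 + 3,650 = 82,686; u = 3,650/82,686 = 4.41%.
Change = 4.41% − 3.40% = +1.01 pp.

The unemployment rate changed by +1.01 percentage points.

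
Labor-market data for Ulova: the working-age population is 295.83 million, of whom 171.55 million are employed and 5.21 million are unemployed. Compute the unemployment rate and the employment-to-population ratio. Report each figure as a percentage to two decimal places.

Unemployment rate ≈ 2.95%; employment-population ratio ≈ 57.99%.

Labor force = employed + unemployed = 171.55 + 5.21 = 176.76 million.
Unemployment rate = 5.21 / 176.76 = 2.95%.
Employment-population ratio = 171.55 / 295.83 = 57.99%.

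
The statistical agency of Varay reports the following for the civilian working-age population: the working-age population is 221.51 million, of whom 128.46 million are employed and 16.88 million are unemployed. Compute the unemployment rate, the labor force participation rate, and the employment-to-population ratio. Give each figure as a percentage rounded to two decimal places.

Unemployment rate ≈ 11.61%; labor force participation rate ≈ 65.61%; employment-population ratio ≈ 57.99%.

Labor force = employed + unemployed = 128.46 + 16.88 = 145.34 million.
Unemployment rate = 16.88 / 145.34 = 11.61%.
Labor force participation rate = 145.34 / 221.51 = 65.61%.
Employment-population ratio = 128.46 / 221.51 = 57.99%.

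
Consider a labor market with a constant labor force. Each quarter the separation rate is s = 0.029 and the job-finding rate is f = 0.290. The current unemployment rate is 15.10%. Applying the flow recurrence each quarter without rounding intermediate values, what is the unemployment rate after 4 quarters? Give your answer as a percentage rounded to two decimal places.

With a fixed labor force, u_{t+1} = u_t + s·(1−u_t) − f·u_t = u_t·(1−s−f) + s.
Here 1−s−f = 0.681 and s = 0.029.
u_1 = 0.151000 × 0.681 + 0.029 = 0.131831.
u_2 = 0.131831 × 0.681 + 0.029 = 0.118777.
u_3 = 0.118777 × 0.681 + 0.029 = 0.109887.
u_4 = 0.109887 × 0.681 + 0.029 = 0.103833.

Unemployment rate after four quarters ≈ 10.38%.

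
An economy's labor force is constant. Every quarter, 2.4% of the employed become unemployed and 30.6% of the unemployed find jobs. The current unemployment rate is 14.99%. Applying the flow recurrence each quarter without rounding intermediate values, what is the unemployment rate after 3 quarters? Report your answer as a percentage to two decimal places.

With a fixed labor force, u_{t+1} = u_t + s·(1−u_t) − f·u_t = u_t·(1−s−f) + s.
Here 1−s−f = 0.670 and s = 0.024.
u_1 = 0.149900 × 0.670 + 0.024 = 0.124433.
u_2 = 0.124433 × 0.670 + 0.024 = 0.107370.
u_3 = 0.107370 × 0.670 + 0.024 = 0.095938.

Unemployment rate after three quarters ≈ 9.59%.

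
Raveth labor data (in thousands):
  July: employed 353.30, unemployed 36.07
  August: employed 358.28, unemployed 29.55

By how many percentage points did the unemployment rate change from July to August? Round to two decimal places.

July: labor force = 353.30 + 36.07 = 389.37; u = 36.07/389.37 = 9.26%.
August: labor force = 358.28 + 29.55 = 387.83; u = 29.55/387.83 = 7.62%.
Change = 7.62% − 9.26% = −1.64 pp.

The unemployment rate changed by −1.64 percentage points.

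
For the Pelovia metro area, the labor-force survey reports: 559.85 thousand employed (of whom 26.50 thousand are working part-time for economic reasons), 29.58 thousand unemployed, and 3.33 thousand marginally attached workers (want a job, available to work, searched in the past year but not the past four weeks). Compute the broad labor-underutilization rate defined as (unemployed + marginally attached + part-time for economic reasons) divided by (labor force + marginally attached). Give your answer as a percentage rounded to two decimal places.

Broad underutilization rate ≈ 10.02%.

Labor force = 559.85 + 29.58 = 589.43 thousand.
Numerator = 29.58 + 3.33 + 26.50 = 59.41 thousand.
Denominator = 589.43 + 3.33 = 592.76 thousand.
Broad rate = 59.41 / 592.76 = 10.02%.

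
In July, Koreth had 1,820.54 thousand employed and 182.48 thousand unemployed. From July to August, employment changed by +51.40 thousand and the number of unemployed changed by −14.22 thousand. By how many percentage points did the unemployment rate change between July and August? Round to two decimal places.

The unemployment rate changed by −0.86 percentage points.

July: labor force = 1,820.54 + 182.48 = 2,003.02; u = 182.48/2,003.02 = 9.11%.
August: labor force = 1,871.94 + 168.26 = 2,040.20; u = 168.26/2,040.20 = 8.25%.
Change = 8.25% − 9.11% = −0.86 pp.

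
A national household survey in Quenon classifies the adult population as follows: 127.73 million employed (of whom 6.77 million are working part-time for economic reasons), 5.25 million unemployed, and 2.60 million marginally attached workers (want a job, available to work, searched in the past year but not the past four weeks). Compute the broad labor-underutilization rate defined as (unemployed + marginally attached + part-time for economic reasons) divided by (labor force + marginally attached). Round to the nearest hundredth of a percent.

Labor force = 127.73 + 5.25 = 132.98 million.
Numerator = 5.25 + 2.60 + 6.77 = 14.62 million.
Denominator = 132.98 + 2.60 = 135.58 million.
Broad rate = 14.62 / 135.58 = 10.78%.

Broad underutilization rate ≈ 10.78%.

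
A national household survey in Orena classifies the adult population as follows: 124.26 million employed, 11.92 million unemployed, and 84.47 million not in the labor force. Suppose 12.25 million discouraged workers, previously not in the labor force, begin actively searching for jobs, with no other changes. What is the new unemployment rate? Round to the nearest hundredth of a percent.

New unemployment rate ≈ 16.28%.

Initially, labor force = 124.26 + 11.92 = 136.18 million, so u = 11.92/136.18 = 8.75%.
After the change, unemployed and labor force both rise by 12.25 → E = 124.26, U = 24.17, labor force = 148.43 million.
New unemployment rate = 24.17 / 148.43 = 16.28%.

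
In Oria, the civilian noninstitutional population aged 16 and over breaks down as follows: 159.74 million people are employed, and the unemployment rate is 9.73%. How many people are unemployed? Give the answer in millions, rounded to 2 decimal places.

Let U be the number unemployed. The labor force is E + U, and U/(E+U) = 0.0973.
So U = 0.0973 × 159.74 / (1 − 0.0973) = 15.5427 / 0.9027 ≈ 17.22 million.

About 17.22 million are unemployed.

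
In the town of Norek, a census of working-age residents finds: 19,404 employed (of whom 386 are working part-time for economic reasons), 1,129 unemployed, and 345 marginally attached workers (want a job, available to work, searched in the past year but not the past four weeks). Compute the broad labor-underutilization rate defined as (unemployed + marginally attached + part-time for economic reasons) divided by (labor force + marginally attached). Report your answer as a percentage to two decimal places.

Broad underutilization rate ≈ 8.91%.

Labor force = 19,404 + 1,129 = 20,533.
Numerator = 1,129 + 345 + 386 = 1,860.
Denominator = 20,533 + 345 = 20,878.
Broad rate = 1,860 / 20,878 = 8.91%.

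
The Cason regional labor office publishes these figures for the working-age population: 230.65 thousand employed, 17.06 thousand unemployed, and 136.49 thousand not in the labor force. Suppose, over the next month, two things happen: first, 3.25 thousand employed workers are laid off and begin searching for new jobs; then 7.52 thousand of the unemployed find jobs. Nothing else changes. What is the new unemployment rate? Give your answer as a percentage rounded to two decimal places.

Initially, labor force = 230.65 + 17.06 = 247.71 thousand, so u = 17.06/247.71 = 6.89%.
After the first change, employed falls and unemployed rises by 3.25; labor force unchanged → E = 227.40, U = 20.31, labor force = 247.71 thousand.
After the second change, unemployed falls and employed rises by 7.52; labor force unchanged → E = 234.92, U = 12.79, labor force = 247.71 thousand.
New unemployment rate = 12.79 / 247.71 = 5.16%.

New unemployment rate ≈ 5.16%.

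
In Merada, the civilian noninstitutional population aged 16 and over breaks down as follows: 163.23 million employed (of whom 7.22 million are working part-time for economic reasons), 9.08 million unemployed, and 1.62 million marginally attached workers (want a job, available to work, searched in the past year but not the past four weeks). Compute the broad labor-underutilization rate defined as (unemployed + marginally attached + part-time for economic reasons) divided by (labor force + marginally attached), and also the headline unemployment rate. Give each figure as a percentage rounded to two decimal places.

Broad underutilization rate ≈ 10.30%; headline unemployment rate ≈ 5.27%.

Labor force = 163.23 + 9.08 = 172.31 million.
Numerator = 9.08 + 1.62 + 7.22 = 17.92 million.
Denominator = 172.31 + 1.62 = 173.93 million.
Broad rate = 17.92 / 173.93 = 10.30%.
Headline unemployment rate = 9.08 / 172.31 = 5.27%.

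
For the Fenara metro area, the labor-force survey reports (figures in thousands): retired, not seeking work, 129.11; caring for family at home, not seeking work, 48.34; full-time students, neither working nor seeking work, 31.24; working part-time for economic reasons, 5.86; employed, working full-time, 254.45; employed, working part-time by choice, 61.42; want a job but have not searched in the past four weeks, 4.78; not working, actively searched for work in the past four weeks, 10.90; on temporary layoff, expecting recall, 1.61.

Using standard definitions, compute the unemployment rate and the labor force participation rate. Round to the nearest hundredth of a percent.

Unemployment rate ≈ 3.74%; labor force participation rate ≈ 61.02%.

Employed = 5.86 + 254.45 + 61.42 = 321.73 thousand (anyone who worked, including part-time for economic reasons, counts as employed).
Unemployed = 10.90 + 1.61 = 12.51 thousand (jobless and actively searching, or on temporary layoff).
Labor force = 321.73 + 12.51 = 334.24 thousand.
Not in labor force = 129.11 + 48.34 + 31.24 + 4.78 = 213.47 thousand (those not working and not actively searching are outside the labor force — including those who want a job but have given up searching).
Civilian working-age population = 334.24 + 213.47 = 547.71 thousand.
Unemployment rate = 12.51 / 334.24 = 3.74%.
Labor force participation rate = 334.24 / 547.71 = 61.02%.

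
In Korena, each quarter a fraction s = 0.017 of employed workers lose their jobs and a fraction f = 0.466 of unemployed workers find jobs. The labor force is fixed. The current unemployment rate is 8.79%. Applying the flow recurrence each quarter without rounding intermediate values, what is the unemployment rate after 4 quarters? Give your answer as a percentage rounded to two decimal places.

With a fixed labor force, u_{t+1} = u_t + s·(1−u_t) − f·u_t = u_t·(1−s−f) + s.
Here 1−s−f = 0.517 and s = 0.017.
u_1 = 0.087900 × 0.517 + 0.017 = 0.062444.
u_2 = 0.062444 × 0.517 + 0.017 = 0.049284.
u_3 = 0.049284 × 0.517 + 0.017 = 0.042480.
u_4 = 0.042480 × 0.517 + 0.017 = 0.038962.

Unemployment rate after four quarters ≈ 3.90%.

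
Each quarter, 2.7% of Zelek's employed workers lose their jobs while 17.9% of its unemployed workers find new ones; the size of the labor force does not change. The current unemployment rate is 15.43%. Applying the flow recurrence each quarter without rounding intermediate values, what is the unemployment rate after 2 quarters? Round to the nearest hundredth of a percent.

Unemployment rate after two quarters ≈ 14.57%.

With a fixed labor force, u_{t+1} = u_t + s·(1−u_t) − f·u_t = u_t·(1−s−f) + s.
Here 1−s−f = 0.794 and s = 0.027.
u_1 = 0.154300 × 0.794 + 0.027 = 0.149514.
u_2 = 0.149514 × 0.794 + 0.027 = 0.145714.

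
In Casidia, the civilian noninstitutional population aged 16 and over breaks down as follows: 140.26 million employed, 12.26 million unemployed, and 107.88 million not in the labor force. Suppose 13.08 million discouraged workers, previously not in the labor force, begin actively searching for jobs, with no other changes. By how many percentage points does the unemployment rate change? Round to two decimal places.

Initially, labor force = 140.26 + 12.26 = 152.52 million, so u = 12.26/152.52 = 8.04%.
After the change, unemployed and labor force both rise by 13.08 → E = 140.26, U = 25.34, labor force = 165.60 million.
New unemployment rate = 25.34 / 165.60 = 15.30%.
Change = 15.30% − 8.04% = +7.26 percentage points.

The unemployment rate changes by +7.26 percentage points.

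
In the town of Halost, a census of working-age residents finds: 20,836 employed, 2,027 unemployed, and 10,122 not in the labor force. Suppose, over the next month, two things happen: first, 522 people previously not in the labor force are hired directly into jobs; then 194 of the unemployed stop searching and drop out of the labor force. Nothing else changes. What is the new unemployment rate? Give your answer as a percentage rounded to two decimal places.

New unemployment rate ≈ 7.90%.

Initially, labor force = 20,836 + 2,027 = 22,863, so u = 2,027/22,863 = 8.87%.
After the first change, employed and labor force both rise by 522; unemployed unchanged → E = 21,358, U = 2,027, labor force = 23,385.
After the second change, unemployed and labor force both fall by 194 → E = 21,358, U = 1,833, labor force = 23,191.
New unemployment rate = 1,833 / 23,191 = 7.90%.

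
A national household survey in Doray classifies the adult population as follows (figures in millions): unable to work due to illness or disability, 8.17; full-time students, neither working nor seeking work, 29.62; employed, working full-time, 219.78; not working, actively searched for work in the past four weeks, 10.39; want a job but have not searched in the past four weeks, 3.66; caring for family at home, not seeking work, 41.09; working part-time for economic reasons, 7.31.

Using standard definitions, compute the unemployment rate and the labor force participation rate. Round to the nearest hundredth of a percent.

Unemployment rate ≈ 4.38%; labor force participation rate ≈ 74.21%.

Employed = 219.78 + 7.31 = 227.09 million (anyone who worked, including part-time for economic reasons, counts as employed).
Unemployed = 10.39 million.
Labor force = 227.09 + 10.39 = 237.48 million.
Not in labor force = 8.17 + 29.62 + 3.66 + 41.09 = 82.54 million (those not working and not actively searching are outside the labor force — including those who want a job but have given up searching).
Civilian working-age population = 237.48 + 82.54 = 320.02 million.
Unemployment rate = 10.39 / 237.48 = 4.38%.
Labor force participation rate = 237.48 / 320.02 = 74.21%.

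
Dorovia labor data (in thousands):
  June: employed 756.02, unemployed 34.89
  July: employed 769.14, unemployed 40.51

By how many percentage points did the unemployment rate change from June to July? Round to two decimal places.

June: labor force = 756.02 + 34.89 = 790.91; u = 34.89/790.91 = 4.41%.
July: labor force = 769.14 + 40.51 = 809.65; u = 40.51/809.65 = 5.00%.
Change = 5.00% − 4.41% = +0.59 pp.

The unemployment rate changed by +0.59 percentage points.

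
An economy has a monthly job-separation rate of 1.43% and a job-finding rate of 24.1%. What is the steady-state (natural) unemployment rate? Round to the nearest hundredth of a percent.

At steady state the flows balance: s·E = f·U, so U/(E+U) = s/(s+f).
u* = 1.43 / (1.43 + 24.1) = 1.43 / 25.53 = 5.60%.

Steady-state unemployment rate ≈ 5.60%.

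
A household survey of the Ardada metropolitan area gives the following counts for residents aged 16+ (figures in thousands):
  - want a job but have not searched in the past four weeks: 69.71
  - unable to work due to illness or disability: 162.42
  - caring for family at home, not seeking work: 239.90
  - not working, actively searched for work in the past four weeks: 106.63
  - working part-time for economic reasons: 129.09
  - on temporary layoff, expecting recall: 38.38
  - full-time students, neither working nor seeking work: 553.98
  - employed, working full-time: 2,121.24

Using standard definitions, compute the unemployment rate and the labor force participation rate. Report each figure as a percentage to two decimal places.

Employed = 129.09 + 2,121.24 = 2,250.33 thousand (anyone who worked, including part-time for economic reasons, counts as employed).
Unemployed = 106.63 + 38.38 = 145.01 thousand (jobless and actively searching, or on temporary layoff).
Labor force = 2,250.33 + 145.01 = 2,395.34 thousand.
Not in labor force = 69.71 + 162.42 + 239.90 + 553.98 = 1,026.01 thousand (those not working and not actively searching are outside the labor force — including those who want a job but have given up searching).
Civilian working-age population = 2,395.34 + 1,026.01 = 3,421.35 thousand.
Unemployment rate = 145.01 / 2,395.34 = 6.05%.
Labor force participation rate = 2,395.34 / 3,421.35 = 70.01%.

Unemployment rate ≈ 6.05%; labor force participation rate ≈ 70.01%.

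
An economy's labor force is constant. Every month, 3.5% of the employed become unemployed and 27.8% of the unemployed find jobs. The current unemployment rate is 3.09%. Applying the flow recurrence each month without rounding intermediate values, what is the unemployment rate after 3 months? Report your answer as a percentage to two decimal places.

With a fixed labor force, u_{t+1} = u_t + s·(1−u_t) − f·u_t = u_t·(1−s−f) + s.
Here 1−s−f = 0.687 and s = 0.035.
u_1 = 0.030900 × 0.687 + 0.035 = 0.056228.
u_2 = 0.056228 × 0.687 + 0.035 = 0.073629.
u_3 = 0.073629 × 0.687 + 0.035 = 0.085583.

Unemployment rate after three months ≈ 8.56%.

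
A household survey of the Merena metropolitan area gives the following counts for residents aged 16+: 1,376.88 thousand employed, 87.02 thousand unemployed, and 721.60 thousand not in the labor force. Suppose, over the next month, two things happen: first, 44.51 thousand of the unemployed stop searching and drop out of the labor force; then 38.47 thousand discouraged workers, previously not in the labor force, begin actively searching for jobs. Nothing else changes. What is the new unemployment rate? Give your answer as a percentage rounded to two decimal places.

New unemployment rate ≈ 5.55%.

Initially, labor force = 1,376.88 + 87.02 = 1,463.90 thousand, so u = 87.02/1,463.90 = 5.94%.
After the first change, unemployed and labor force both fall by 44.51 → E = 1,376.88, U = 42.51, labor force = 1,419.39 thousand.
After the second change, unemployed and labor force both rise by 38.47 → E = 1,376.88, U = 80.98, labor force = 1,457.86 thousand.
New unemployment rate = 80.98 / 1,457.86 = 5.55%.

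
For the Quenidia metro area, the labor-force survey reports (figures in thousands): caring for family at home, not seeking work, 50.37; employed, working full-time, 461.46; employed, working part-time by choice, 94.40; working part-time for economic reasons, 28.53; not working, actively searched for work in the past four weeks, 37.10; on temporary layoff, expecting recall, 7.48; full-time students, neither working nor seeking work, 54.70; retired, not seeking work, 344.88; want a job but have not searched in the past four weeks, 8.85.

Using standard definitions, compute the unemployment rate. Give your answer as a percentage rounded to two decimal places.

Employed = 461.46 + 94.40 + 28.53 = 584.39 thousand (anyone who worked, including part-time for economic reasons, counts as employed).
Unemployed = 37.10 + 7.48 = 44.58 thousand (jobless and actively searching, or on temporary layoff).
Labor force = 584.39 + 44.58 = 628.97 thousand.
Unemployment rate = 44.58 / 628.97 = 7.09%.

Unemployment rate ≈ 7.09%.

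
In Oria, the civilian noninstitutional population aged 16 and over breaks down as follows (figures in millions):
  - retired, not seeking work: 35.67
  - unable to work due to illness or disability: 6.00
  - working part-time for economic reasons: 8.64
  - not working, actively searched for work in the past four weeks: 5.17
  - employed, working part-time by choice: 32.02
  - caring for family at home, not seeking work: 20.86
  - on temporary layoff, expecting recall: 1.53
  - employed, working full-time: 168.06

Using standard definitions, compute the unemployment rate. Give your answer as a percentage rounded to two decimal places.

Unemployment rate ≈ 3.11%.

Employed = 8.64 + 32.02 + 168.06 = 208.72 million (anyone who worked, including part-time for economic reasons, counts as employed).
Unemployed = 5.17 + 1.53 = 6.70 million (jobless and actively searching, or on temporary layoff).
Labor force = 208.72 + 6.70 = 215.42 million.
Unemployment rate = 6.70 / 215.42 = 3.11%.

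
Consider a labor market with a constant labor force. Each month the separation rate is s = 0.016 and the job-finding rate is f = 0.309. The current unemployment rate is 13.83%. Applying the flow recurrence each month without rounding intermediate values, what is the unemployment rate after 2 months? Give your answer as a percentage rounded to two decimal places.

Unemployment rate after two months ≈ 8.98%.

With a fixed labor force, u_{t+1} = u_t + s·(1−u_t) − f·u_t = u_t·(1−s−f) + s.
Here 1−s−f = 0.675 and s = 0.016.
u_1 = 0.138300 × 0.675 + 0.016 = 0.109353.
u_2 = 0.109353 × 0.675 + 0.016 = 0.089813.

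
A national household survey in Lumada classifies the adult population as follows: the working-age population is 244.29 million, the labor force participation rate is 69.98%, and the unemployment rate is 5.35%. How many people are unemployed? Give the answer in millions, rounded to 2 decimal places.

Labor force = 0.6998 × 244.29 = 170.95 million.
Unemployed = 0.0535 × 170.95 ≈ 9.15 million.

About 9.15 million are unemployed.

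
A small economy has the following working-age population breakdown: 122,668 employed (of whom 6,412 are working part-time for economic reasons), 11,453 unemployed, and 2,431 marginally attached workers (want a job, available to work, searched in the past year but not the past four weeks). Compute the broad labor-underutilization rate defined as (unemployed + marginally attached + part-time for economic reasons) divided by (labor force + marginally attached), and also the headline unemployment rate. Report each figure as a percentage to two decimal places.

Labor force = 122,668 + 11,453 = 134,121.
Numerator = 11,453 + 2,431 + 6,412 = 20,296.
Denominator = 134,121 + 2,431 = 136,552.
Broad rate = 20,296 / 136,552 = 14.86%.
Headline unemployment rate = 11,453 / 134,121 = 8.54%.

Broad underutilization rate ≈ 14.86%; headline unemployment rate ≈ 8.54%.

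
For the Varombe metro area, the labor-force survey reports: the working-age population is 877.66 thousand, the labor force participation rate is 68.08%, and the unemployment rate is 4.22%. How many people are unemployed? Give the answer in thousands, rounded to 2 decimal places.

Labor force = 0.6808 × 877.66 = 597.51 thousand.
Unemployed = 0.0422 × 597.51 ≈ 25.21 thousand.

About 25.21 thousand are unemployed.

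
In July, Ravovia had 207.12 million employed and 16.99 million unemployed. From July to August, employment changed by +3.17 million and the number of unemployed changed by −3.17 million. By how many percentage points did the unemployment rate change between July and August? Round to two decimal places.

The unemployment rate changed by −1.41 percentage points.

July: labor force = 207.12 + 16.99 = 224.11; u = 16.99/224.11 = 7.58%.
August: labor force = 210.29 + 13.82 = 224.11; u = 13.82/224.11 = 6.17%.
Change = 6.17% − 7.58% = −1.41 pp.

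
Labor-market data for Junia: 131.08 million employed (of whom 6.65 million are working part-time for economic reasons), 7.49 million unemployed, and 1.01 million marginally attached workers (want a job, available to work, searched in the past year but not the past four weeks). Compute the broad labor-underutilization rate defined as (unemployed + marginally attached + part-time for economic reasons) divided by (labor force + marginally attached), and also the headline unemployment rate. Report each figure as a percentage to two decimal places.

Broad underutilization rate ≈ 10.85%; headline unemployment rate ≈ 5.41%.

Labor force = 131.08 + 7.49 = 138.57 million.
Numerator = 7.49 + 1.01 + 6.65 = 15.15 million.
Denominator = 138.57 + 1.01 = 139.58 million.
Broad rate = 15.15 / 139.58 = 10.85%.
Headline unemployment rate = 7.49 / 138.57 = 5.41%.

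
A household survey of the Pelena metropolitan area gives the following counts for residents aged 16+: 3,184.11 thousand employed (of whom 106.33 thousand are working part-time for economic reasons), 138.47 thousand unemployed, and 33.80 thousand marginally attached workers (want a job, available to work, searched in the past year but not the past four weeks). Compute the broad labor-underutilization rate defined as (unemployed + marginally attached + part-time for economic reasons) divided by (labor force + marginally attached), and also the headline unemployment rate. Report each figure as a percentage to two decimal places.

Labor force = 3,184.11 + 138.47 = 3,322.58 thousand.
Numerator = 138.47 + 33.80 + 106.33 = 278.60 thousand.
Denominator = 3,322.58 + 33.80 = 3,356.38 thousand.
Broad rate = 278.60 / 3,356.38 = 8.30%.
Headline unemployment rate = 138.47 / 3,322.58 = 4.17%.

Broad underutilization rate ≈ 8.30%; headline unemployment rate ≈ 4.17%.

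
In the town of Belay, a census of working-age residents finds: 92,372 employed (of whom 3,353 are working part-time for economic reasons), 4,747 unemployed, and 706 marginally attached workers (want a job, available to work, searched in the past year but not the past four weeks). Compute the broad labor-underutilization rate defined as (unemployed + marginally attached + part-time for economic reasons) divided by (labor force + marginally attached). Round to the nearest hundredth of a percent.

Labor force = 92,372 + 4,747 = 97,119.
Numerator = 4,747 + 706 + 3,353 = 8,806.
Denominator = 97,119 + 706 = 97,825.
Broad rate = 8,806 / 97,825 = 9.00%.

Broad underutilization rate ≈ 9.00%.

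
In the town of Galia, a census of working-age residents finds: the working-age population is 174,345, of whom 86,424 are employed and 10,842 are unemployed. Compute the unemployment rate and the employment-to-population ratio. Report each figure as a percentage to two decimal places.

Unemployment rate ≈ 11.15%; employment-population ratio ≈ 49.57%.

Labor force = employed + unemployed = 86,424 + 10,842 = 97,266.
Unemployment rate = 10,842 / 97,266 = 11.15%.
Employment-population ratio = 86,424 / 174,345 = 49.57%.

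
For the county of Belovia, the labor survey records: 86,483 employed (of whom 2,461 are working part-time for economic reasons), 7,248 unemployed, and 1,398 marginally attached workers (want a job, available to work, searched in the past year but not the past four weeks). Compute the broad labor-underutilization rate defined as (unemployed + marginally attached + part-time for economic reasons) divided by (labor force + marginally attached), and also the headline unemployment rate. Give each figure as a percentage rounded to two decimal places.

Labor force = 86,483 + 7,248 = 93,731.
Numerator = 7,248 + 1,398 + 2,461 = 11,107.
Denominator = 93,731 + 1,398 = 95,129.
Broad rate = 11,107 / 95,129 = 11.68%.
Headline unemployment rate = 7,248 / 93,731 = 7.73%.

Broad underutilization rate ≈ 11.68%; headline unemployment rate ≈ 7.73%.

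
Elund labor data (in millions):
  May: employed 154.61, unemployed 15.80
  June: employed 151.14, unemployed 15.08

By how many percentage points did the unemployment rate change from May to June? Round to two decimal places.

May: labor force = 154.61 + 15.80 = 170.41; u = 15.80/170.41 = 9.27%.
June: labor force = 151.14 + 15.08 = 166.22; u = 15.08/166.22 = 9.07%.
Change = 9.07% − 9.27% = −0.20 pp.

The unemployment rate changed by −0.20 percentage points.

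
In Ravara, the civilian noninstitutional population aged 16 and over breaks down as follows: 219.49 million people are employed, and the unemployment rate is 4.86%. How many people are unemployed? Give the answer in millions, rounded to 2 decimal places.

About 11.21 million are unemployed.

Let U be the number unemployed. The labor force is E + U, and U/(E+U) = 0.0486.
So U = 0.0486 × 219.49 / (1 − 0.0486) = 10.6672 / 0.9514 ≈ 11.21 million.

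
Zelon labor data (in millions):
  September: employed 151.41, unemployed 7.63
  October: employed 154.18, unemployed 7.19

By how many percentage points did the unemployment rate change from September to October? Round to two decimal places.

The unemployment rate changed by −0.34 percentage points.

September: labor force = 151.41 + 7.63 = 159.04; u = 7.63/159.04 = 4.80%.
October: labor force = 154.18 + 7.19 = 161.37; u = 7.19/161.37 = 4.46%.
Change = 4.46% − 4.80% = −0.34 pp.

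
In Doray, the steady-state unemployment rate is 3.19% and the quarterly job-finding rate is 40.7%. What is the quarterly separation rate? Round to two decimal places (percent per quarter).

Separation rate ≈ 1.34% per quarter.

From u* = s/(s+f): s = u·f/(1−u).
s = 0.0319 × 40.7 / (1 − 0.0319) = 1.2983 / 0.9681 ≈ 1.34% per quarter.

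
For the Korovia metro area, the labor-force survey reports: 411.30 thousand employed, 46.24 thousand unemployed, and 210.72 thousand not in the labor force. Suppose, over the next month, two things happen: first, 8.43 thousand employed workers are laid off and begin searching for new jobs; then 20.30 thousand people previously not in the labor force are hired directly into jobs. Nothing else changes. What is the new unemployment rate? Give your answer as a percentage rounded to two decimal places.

New unemployment rate ≈ 11.44%.

Initially, labor force = 411.30 + 46.24 = 457.54 thousand, so u = 46.24/457.54 = 10.11%.
After the first change, employed falls and unemployed rises by 8.43; labor force unchanged → E = 402.87, U = 54.67, labor force = 457.54 thousand.
After the second change, employed and labor force both rise by 20.30; unemployed unchanged → E = 423.17, U = 54.67, labor force = 477.84 thousand.
New unemployment rate = 54.67 / 477.84 = 11.44%.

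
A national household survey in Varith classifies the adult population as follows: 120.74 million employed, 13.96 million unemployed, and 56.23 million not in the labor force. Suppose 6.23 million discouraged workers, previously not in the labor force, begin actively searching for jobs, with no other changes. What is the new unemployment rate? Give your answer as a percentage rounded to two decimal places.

New unemployment rate ≈ 14.33%.

Initially, labor force = 120.74 + 13.96 = 134.70 million, so u = 13.96/134.70 = 10.36%.
After the change, unemployed and labor force both rise by 6.23 → E = 120.74, U = 20.19, labor force = 140.93 million.
New unemployment rate = 20.19 / 140.93 = 14.33%.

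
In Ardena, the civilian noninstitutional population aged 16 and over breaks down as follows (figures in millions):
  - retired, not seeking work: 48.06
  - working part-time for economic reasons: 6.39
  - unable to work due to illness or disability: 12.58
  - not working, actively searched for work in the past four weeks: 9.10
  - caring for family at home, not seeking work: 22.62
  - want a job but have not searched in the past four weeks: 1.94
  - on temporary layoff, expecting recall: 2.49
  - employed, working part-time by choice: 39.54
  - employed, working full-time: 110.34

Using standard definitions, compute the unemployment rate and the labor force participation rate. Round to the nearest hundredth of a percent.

Unemployment rate ≈ 6.90%; labor force participation rate ≈ 66.33%.

Employed = 6.39 + 39.54 + 110.34 = 156.27 million (anyone who worked, including part-time for economic reasons, counts as employed).
Unemployed = 9.10 + 2.49 = 11.59 million (jobless and actively searching, or on temporary layoff).
Labor force = 156.27 + 11.59 = 167.86 million.
Not in labor force = 48.06 + 12.58 + 22.62 + 1.94 = 85.20 million (those not working and not actively searching are outside the labor force — including those who want a job but have given up searching).
Civilian working-age population = 167.86 + 85.20 = 253.06 million.
Unemployment rate = 11.59 / 167.86 = 6.90%.
Labor force participation rate = 167.86 / 253.06 = 66.33%.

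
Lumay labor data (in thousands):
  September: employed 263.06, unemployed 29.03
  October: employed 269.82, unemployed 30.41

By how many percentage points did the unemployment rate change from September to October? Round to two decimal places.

September: labor force = 263.06 + 29.03 = 292.09; u = 29.03/292.09 = 9.94%.
October: labor force = 269.82 + 30.41 = 300.23; u = 30.41/300.23 = 10.13%.
Change = 10.13% − 9.94% = +0.19 pp.

The unemployment rate changed by +0.19 percentage points.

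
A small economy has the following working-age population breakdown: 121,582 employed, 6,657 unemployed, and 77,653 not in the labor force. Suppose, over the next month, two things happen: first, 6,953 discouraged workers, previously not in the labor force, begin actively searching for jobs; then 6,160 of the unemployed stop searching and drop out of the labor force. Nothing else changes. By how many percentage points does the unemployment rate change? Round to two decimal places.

The unemployment rate changes by +0.58 percentage points.

Initially, labor force = 121,582 + 6,657 = 128,239, so u = 6,657/128,239 = 5.19%.
After the first change, unemployed and labor force both rise by 6,953 → E = 121,582, U = 13,610, labor force = 135,192.
After the second change, unemployed and labor force both fall by 6,160 → E = 121,582, U = 7,450, labor force = 129,032.
New unemployment rate = 7,450 / 129,032 = 5.77%.
Change = 5.77% − 5.19% = +0.58 percentage points.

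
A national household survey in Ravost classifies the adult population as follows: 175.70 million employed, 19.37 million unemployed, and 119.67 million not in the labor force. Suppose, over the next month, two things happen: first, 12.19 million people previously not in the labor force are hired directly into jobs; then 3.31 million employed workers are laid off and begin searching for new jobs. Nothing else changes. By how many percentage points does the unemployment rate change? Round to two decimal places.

The unemployment rate changes by +1.01 percentage points.

Initially, labor force = 175.70 + 19.37 = 195.07 million, so u = 19.37/195.07 = 9.93%.
After the first change, employed and labor force both rise by 12.19; unemployed unchanged → E = 187.89, U = 19.37, labor force = 207.26 million.
After the second change, employed falls and unemployed rises by 3.31; labor force unchanged → E = 184.58, U = 22.68, labor force = 207.26 million.
New unemployment rate = 22.68 / 207.26 = 10.94%.
Change = 10.94% − 9.93% = +1.01 percentage points.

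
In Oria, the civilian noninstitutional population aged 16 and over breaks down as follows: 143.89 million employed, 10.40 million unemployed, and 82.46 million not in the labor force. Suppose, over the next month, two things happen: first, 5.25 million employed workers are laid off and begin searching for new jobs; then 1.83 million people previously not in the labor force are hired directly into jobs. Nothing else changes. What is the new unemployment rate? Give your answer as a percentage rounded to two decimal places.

Initially, labor force = 143.89 + 10.40 = 154.29 million, so u = 10.40/154.29 = 6.74%.
After the first change, employed falls and unemployed rises by 5.25; labor force unchanged → E = 138.64, U = 15.65, labor force = 154.29 million.
After the second change, employed and labor force both rise by 1.83; unemployed unchanged → E = 140.47, U = 15.65, labor force = 156.12 million.
New unemployment rate = 15.65 / 156.12 = 10.02%.

New unemployment rate ≈ 10.02%.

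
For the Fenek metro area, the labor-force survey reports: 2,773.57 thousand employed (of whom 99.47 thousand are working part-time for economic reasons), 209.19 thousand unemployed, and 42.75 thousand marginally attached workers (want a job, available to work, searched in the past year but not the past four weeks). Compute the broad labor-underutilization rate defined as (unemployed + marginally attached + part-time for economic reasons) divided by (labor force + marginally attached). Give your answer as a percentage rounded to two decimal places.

Broad underutilization rate ≈ 11.61%.

Labor force = 2,773.57 + 209.19 = 2,982.76 thousand.
Numerator = 209.19 + 42.75 + 99.47 = 351.41 thousand.
Denominator = 2,982.76 + 42.75 = 3,025.51 thousand.
Broad rate = 351.41 / 3,025.51 = 11.61%.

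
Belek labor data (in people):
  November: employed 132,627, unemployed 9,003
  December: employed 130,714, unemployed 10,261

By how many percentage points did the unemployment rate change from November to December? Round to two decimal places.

November: labor force = 132,627 + 9,003 = 141,630; u = 9,003/141,630 = 6.36%.
December: labor force = 130,714 + 10,261 = 140,975; u = 10,261/140,975 = 7.28%.
Change = 7.28% − 6.36% = +0.92 pp.

The unemployment rate changed by +0.92 percentage points.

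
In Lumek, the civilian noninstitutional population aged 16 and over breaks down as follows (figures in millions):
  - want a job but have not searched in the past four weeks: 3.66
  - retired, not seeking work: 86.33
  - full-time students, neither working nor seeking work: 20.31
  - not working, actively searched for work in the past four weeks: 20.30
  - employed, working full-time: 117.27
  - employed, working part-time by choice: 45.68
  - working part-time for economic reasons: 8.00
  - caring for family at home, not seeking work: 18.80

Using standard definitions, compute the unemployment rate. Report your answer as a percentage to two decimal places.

Unemployment rate ≈ 10.61%.

Employed = 117.27 + 45.68 + 8.00 = 170.95 million (anyone who worked, including part-time for economic reasons, counts as employed).
Unemployed = 20.30 million.
Labor force = 170.95 + 20.30 = 191.25 million.
Unemployment rate = 20.30 / 191.25 = 10.61%.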